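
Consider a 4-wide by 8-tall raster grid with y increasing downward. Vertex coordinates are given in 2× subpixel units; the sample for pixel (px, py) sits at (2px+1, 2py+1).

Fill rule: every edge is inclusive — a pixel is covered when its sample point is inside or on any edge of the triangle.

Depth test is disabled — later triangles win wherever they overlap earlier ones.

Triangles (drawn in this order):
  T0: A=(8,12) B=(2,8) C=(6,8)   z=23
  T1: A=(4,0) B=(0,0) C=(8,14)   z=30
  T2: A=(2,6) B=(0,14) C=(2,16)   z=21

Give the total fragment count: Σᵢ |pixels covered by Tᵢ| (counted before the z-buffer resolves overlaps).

T0:
  2·area = 16
  edge (8, 12)→(2, 8): d=(-6,-4) inclusive
  edge (2, 8)→(6, 8): d=(4,0) inclusive
  edge (6, 8)→(8, 12): d=(2,4) inclusive
    (2,4)@(5, 9): e=[6,4,6] → #
    (3,4)@(7, 9): e=[14,4,-2] → ·
    (2,5)@(5, 11): e=[-6,12,10] → ·
    (3,5)@(7, 11): e=[2,12,2] → #
    (3,6)@(7, 13): e=[-10,20,6] → ·
  covered (2 px):
    · · · ·
    · · · ·
    · · · ·
    · · · ·
    · · # ·
    · · · #
    · · · ·
    · · · ·
T1:
  2·area = 56  (B↔C swapped to make it positive)
  edge (4, 0)→(8, 14): d=(4,14) inclusive
  edge (8, 14)→(0, 0): d=(-8,-14) inclusive
  edge (0, 0)→(4, 0): d=(4,0) inclusive
    (0,0)@(1, 1): e=[46,6,4] → #
    (1,0)@(3, 1): e=[18,34,4] → #
    (2,0)@(5, 1): e=[-10,62,4] → ·
    (0,1)@(1, 3): e=[54,-10,12] → ·
    (1,1)@(3, 3): e=[26,18,12] → #
    (2,1)@(5, 3): e=[-2,46,12] → ·
    (1,2)@(3, 5): e=[34,2,20] → #
    (2,2)@(5, 5): e=[6,30,20] → #
    (3,2)@(7, 5): e=[-22,58,20] → ·
    (1,3)@(3, 7): e=[42,-14,28] → ·
    (2,3)@(5, 7): e=[14,14,28] → #
    (3,3)@(7, 7): e=[-14,42,28] → ·
  covered (7 px):
    # # · ·
    · # · ·
    · # # ·
    · · # ·
    · · · ·
    · · · #
    · · · ·
    · · · ·
T2:
  2·area = 20  (B↔C swapped to make it positive)
  edge (2, 6)→(2, 16): d=(0,10) inclusive
  edge (2, 16)→(0, 14): d=(-2,-2) inclusive
  edge (0, 14)→(2, 6): d=(2,-8) inclusive
    (0,5)@(1, 11): e=[10,8,2] → #
    (1,5)@(3, 11): e=[-10,12,18] → ·
    (0,6)@(1, 13): e=[10,4,6] → #
    (1,6)@(3, 13): e=[-10,8,22] → ·
    (0,7)@(1, 15): e=[10,0,10] → #  [on edge]
    (1,7)@(3, 15): e=[-10,4,26] → ·
  covered (3 px):
    · · · ·
    · · · ·
    · · · ·
    · · · ·
    · · · ·
    # · · ·
    # · · ·
    # · · ·

Final: 12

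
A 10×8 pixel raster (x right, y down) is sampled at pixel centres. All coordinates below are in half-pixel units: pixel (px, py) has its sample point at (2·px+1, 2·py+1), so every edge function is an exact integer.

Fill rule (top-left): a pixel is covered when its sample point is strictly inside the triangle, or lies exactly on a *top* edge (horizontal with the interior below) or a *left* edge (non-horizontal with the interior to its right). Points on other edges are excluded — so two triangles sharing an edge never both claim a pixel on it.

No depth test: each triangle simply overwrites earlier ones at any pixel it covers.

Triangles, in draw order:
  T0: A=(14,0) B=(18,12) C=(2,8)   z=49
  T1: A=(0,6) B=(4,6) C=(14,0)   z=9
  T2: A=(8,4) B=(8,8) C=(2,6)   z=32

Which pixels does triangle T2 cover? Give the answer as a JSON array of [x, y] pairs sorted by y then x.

T0:
  2·area = 176
  edge (14, 0)→(18, 12): d=(4,12) right/bottom  bias=-1
  edge (18, 12)→(2, 8): d=(-16,-4) top-left  bias=+0
  edge (2, 8)→(14, 0): d=(12,-8) top-left  bias=+0
    (6,0)@(13, 1): e=[16,156,4] → X
    (7,0)@(15, 1): e=[-8,164,20] → .
    (5,1)@(11, 3): e=[48,116,12] → X
    (7,1)@(15, 3): e=[0,132,44] → .  [on edge]
    (3,2)@(7, 5): e=[104,68,4] → X
    (4,2)@(9, 5): e=[80,76,20] → X
    (7,2)@(15, 5): e=[8,100,68] → X
    (8,2)@(17, 5): e=[-16,108,84] → .
    (2,3)@(5, 7): e=[136,28,12] → X
    (8,3)@(17, 7): e=[-8,76,108] → .
    (2,4)@(5, 9): e=[144,-4,36] → .
    (3,4)@(7, 9): e=[120,4,52] → X
    (8,4)@(17, 9): e=[0,44,132] → .  [on edge]
    (9,7)@(19, 15): e=[0,-44,220] → .  [on edge]
  covered (21 px):
    . . . . . . X . . .
    . . . . . X X . . .
    . . . X X X X X . .
    . . X X X X X X . .
    . . . X X X X X . .
    . . . . . . . X X .
    . . . . . . . . . .
    . . . . . . . . . .
T1:
  2·area = 24  (B↔C swapped to make it positive)
  edge (0, 6)→(14, 0): d=(14,-6) top-left  bias=+0
  edge (14, 0)→(4, 6): d=(-10,6) right/bottom  bias=-1
  edge (4, 6)→(0, 6): d=(-4,0) right/bottom  bias=-1
    (3,1)@(7, 3): e=[0,12,12] → X  [on edge]
    (4,1)@(9, 3): e=[12,0,12] → .  [on edge]
    (1,2)@(3, 5): e=[4,16,4] → X
    (2,2)@(5, 5): e=[16,4,4] → X
    (3,2)@(7, 5): e=[28,-8,4] → .
    (1,3)@(3, 7): e=[32,-4,-4] → .
    (2,3)@(5, 7): e=[44,-16,-4] → .
  covered (3 px):
    . . . . . . . . . .
    . . . X . . . . . .
    . X X . . . . . . .
    . . . . . . . . . .
    . . . . . . . . . .
    . . . . . . . . . .
    . . . . . . . . . .
    . . . . . . . . . .
T2:
  2·area = 24
  edge (8, 4)→(8, 8): d=(0,4) right/bottom  bias=-1
  edge (8, 8)→(2, 6): d=(-6,-2) top-left  bias=+0
  edge (2, 6)→(8, 4): d=(6,-2) top-left  bias=+0
    (8,0)@(17, 1): e=[-36,60,0] → .  [on edge]
    (5,1)@(11, 3): e=[-12,36,0] → .  [on edge]
    (2,2)@(5, 5): e=[12,12,0] → X  [on edge]
    (3,2)@(7, 5): e=[4,16,4] → X
    (4,2)@(9, 5): e=[-4,20,8] → .
    (2,3)@(5, 7): e=[12,0,12] → X  [on edge]
    (4,3)@(9, 7): e=[-4,8,20] → .
    (2,4)@(5, 9): e=[12,-12,24] → .
    (3,4)@(7, 9): e=[4,-8,28] → .
    (5,4)@(11, 9): e=[-12,0,36] → .  [on edge]
    (8,5)@(17, 11): e=[-36,0,60] → .  [on edge]
  covered (4 px):
    . . . . . . . . . .
    . . . . . . . . . .
    . . X X . . . . . .
    . . X X . . . . . .
    . . . . . . . . . .
    . . . . . . . . . .
    . . . . . . . . . .
    . . . . . . . . . .

Final: [[2,2],[3,2],[2,3],[3,3]]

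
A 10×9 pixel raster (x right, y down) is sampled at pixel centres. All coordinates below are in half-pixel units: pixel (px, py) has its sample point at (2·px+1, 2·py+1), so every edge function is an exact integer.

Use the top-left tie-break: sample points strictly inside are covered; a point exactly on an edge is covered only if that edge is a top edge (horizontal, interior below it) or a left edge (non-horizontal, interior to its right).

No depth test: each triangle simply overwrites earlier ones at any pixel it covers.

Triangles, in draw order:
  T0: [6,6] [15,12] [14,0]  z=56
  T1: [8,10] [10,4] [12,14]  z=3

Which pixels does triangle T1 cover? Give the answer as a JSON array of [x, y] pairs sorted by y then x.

T0:
  2·area = 102  (B↔C swapped to make it positive)
  edge (6, 6)→(14, 0): d=(8,-6) top-left  bias=+0
  edge (14, 0)→(15, 12): d=(1,12) right/bottom  bias=-1
  edge (15, 12)→(6, 6): d=(-9,-6) top-left  bias=+0
    (6,0)@(13, 1): e=[2,13,87] → X
    (7,0)@(15, 1): e=[14,-11,99] → .
    (5,1)@(11, 3): e=[6,39,57] → X
    (7,1)@(15, 3): e=[30,-9,81] → .
    (4,2)@(9, 5): e=[10,65,27] → X
    (7,2)@(15, 5): e=[46,-7,63] → .
    (4,3)@(9, 7): e=[26,67,9] → X
    (7,3)@(15, 7): e=[62,-5,45] → .
    (4,4)@(9, 9): e=[42,69,-9] → .
    (5,4)@(11, 9): e=[54,45,3] → X
    (7,4)@(15, 9): e=[78,-3,27] → .
    (5,5)@(11, 11): e=[70,47,-15] → .
  covered (11 px):
    . . . . . . X . . .
    . . . . . X X . . .
    . . . . X X X . . .
    . . . . X X X . . .
    . . . . . X X . . .
    . . . . . . . . . .
    . . . . . . . . . .
    . . . . . . . . . .
    . . . . . . . . . .
T1:
  2·area = 32
  edge (8, 10)→(10, 4): d=(2,-6) top-left  bias=+0
  edge (10, 4)→(12, 14): d=(2,10) right/bottom  bias=-1
  edge (12, 14)→(8, 10): d=(-4,-4) top-left  bias=+0
    (5,0)@(11, 1): e=[0,-16,48] → .  [on edge]
    (0,1)@(1, 3): e=[-56,88,0] → .  [on edge]
    (1,2)@(3, 5): e=[-40,72,0] → .  [on edge]
    (2,3)@(5, 7): e=[-24,56,0] → .  [on edge]
    (4,3)@(9, 7): e=[0,16,16] → X  [on edge]
    (5,3)@(11, 7): e=[12,-4,24] → .
    (3,4)@(7, 9): e=[-8,40,0] → .  [on edge]
    (4,4)@(9, 9): e=[4,20,8] → X
    (5,4)@(11, 9): e=[16,0,16] → .  [on edge]
    (4,5)@(9, 11): e=[8,24,0] → X  [on edge]
    (5,5)@(11, 11): e=[20,4,8] → X
    (6,5)@(13, 11): e=[32,-16,16] → .
    (3,6)@(7, 13): e=[0,48,-16] → .  [on edge]
    (5,6)@(11, 13): e=[24,8,0] → X  [on edge]
    (6,7)@(13, 15): e=[40,-8,0] → .  [on edge]
    (7,8)@(15, 17): e=[56,-24,0] → .  [on edge]
  covered (5 px):
    . . . . . . . . . .
    . . . . . . . . . .
    . . . . . . . . . .
    . . . . X . . . . .
    . . . . X . . . . .
    . . . . X X . . . .
    . . . . . X . . . .
    . . . . . . . . . .
    . . . . . . . . . .

Final: [[4,3],[4,4],[4,5],[5,5],[5,6]]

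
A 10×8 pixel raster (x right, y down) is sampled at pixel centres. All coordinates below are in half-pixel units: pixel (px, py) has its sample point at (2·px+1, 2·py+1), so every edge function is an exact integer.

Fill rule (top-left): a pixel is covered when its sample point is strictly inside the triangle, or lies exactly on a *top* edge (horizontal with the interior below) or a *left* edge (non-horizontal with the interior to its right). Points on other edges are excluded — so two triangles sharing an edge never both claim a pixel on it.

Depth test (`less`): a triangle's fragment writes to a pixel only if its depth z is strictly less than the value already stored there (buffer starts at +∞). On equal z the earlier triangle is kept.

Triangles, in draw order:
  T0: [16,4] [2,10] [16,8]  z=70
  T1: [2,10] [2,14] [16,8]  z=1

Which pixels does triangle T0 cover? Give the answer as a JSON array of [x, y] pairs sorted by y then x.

T0:
  2·area = 56  (B↔C swapped to make it positive)
  edge (16, 4)→(16, 8): d=(0,4) right/bottom  bias=-1
  edge (16, 8)→(2, 10): d=(-14,2) right/bottom  bias=-1
  edge (2, 10)→(16, 4): d=(14,-6) top-left  bias=+0
    (7,2)@(15, 5): e=[4,44,8] → █
    (8,2)@(17, 5): e=[-4,40,20] → ·
    (4,3)@(9, 7): e=[28,28,0] → █  [on edge]
    (5,3)@(11, 7): e=[20,24,12] → █
    (6,3)@(13, 7): e=[12,20,24] → █
    (8,3)@(17, 7): e=[-4,12,48] → ·
    (2,4)@(5, 9): e=[44,8,4] → █
    (3,4)@(7, 9): e=[36,4,16] → █
    (4,4)@(9, 9): e=[28,0,28] → ·  [on edge]
    (5,4)@(11, 9): e=[20,-4,40] → ·
    (6,4)@(13, 9): e=[12,-8,52] → ·
    (7,4)@(15, 9): e=[4,-12,64] → ·
  covered (7 px):
    · · · · · · · · · ·
    · · · · · · · · · ·
    · · · · · · · █ · ·
    · · · · █ █ █ █ · ·
    · · █ █ · · · · · ·
    · · · · · · · · · ·
    · · · · · · · · · ·
    · · · · · · · · · ·
T1:
  2·area = 56  (B↔C swapped to make it positive)
  edge (2, 10)→(16, 8): d=(14,-2) top-left  bias=+0
  edge (16, 8)→(2, 14): d=(-14,6) right/bottom  bias=-1
  edge (2, 14)→(2, 10): d=(0,-4) top-left  bias=+0
    (4,4)@(9, 9): e=[0,28,28] → █  [on edge]
    (5,4)@(11, 9): e=[4,16,36] → █
    (6,4)@(13, 9): e=[8,4,44] → █
    (7,4)@(15, 9): e=[12,-8,52] → ·
    (1,5)@(3, 11): e=[16,36,4] → █
    (2,5)@(5, 11): e=[20,24,12] → █
    (3,5)@(7, 11): e=[24,12,20] → █
    (4,5)@(9, 11): e=[28,0,28] → ·  [on edge]
    (5,5)@(11, 11): e=[32,-12,36] → ·
    (6,5)@(13, 11): e=[36,-24,44] → ·
    (1,6)@(3, 13): e=[44,8,4] → █
    (2,6)@(5, 13): e=[48,-4,12] → ·
  covered (7 px):
    · · · · · · · · · ·
    · · · · · · · · · ·
    · · · · · · · · · ·
    · · · · · · · · · ·
    · · · · █ █ █ · · ·
    · █ █ █ · · · · · ·
    · █ · · · · · · · ·
    · · · · · · · · · ·

Result: [[7,2],[4,3],[5,3],[6,3],[7,3],[2,4],[3,4]]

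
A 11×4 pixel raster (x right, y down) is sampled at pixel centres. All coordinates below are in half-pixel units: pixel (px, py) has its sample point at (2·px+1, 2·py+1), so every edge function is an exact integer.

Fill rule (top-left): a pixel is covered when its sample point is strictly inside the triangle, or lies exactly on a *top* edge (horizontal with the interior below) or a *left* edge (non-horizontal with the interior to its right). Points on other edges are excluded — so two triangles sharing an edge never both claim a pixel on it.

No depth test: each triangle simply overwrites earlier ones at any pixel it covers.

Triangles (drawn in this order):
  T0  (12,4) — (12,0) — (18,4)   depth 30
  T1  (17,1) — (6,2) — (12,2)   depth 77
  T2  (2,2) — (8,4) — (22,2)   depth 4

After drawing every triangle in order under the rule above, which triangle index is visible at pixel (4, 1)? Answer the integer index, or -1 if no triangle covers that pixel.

T0:
  2·area = 24
  edge (12, 4)→(12, 0): d=(0,-4) top-left  bias=+0
  edge (12, 0)→(18, 4): d=(6,4) right/bottom  bias=-1
  edge (18, 4)→(12, 4): d=(-6,0) right/bottom  bias=-1
    (6,0)@(13, 1): e=[4,2,18] → █
    (7,0)@(15, 1): e=[12,-6,18] → ·
    (6,1)@(13, 3): e=[4,14,6] → █
    (7,1)@(15, 3): e=[12,6,6] → █
    (8,1)@(17, 3): e=[20,-2,6] → ·
    (6,2)@(13, 5): e=[4,26,-6] → ·
    (7,2)@(15, 5): e=[12,18,-6] → ·
  covered (3 px):
    · · · · · · █ · · · ·
    · · · · · · █ █ · · ·
    · · · · · · · · · · ·
    · · · · · · · · · · ·
T1:
  2·area = 6  (B↔C swapped to make it positive)
  edge (17, 1)→(12, 2): d=(-5,1) right/bottom  bias=-1
  edge (12, 2)→(6, 2): d=(-6,0) right/bottom  bias=-1
  edge (6, 2)→(17, 1): d=(11,-1) top-left  bias=+0
    (8,0)@(17, 1): e=[0,6,0] → ·  [on edge]
    (3,1)@(7, 3): e=[0,-6,12] → ·  [on edge]
  covered (0 px):
    · · · · · · · · · · ·
    · · · · · · · · · · ·
    · · · · · · · · · · ·
    · · · · · · · · · · ·
T2:
  2·area = 40  (B↔C swapped to make it positive)
  edge (2, 2)→(22, 2): d=(20,0) top-left  bias=+0
  edge (22, 2)→(8, 4): d=(-14,2) right/bottom  bias=-1
  edge (8, 4)→(2, 2): d=(-6,-2) top-left  bias=+0
    (2,1)@(5, 3): e=[20,20,0] → █  [on edge]
    (3,1)@(7, 3): e=[20,16,4] → █
    (4,1)@(9, 3): e=[20,12,8] → █
    (5,1)@(11, 3): e=[20,8,12] → █
    (6,1)@(13, 3): e=[20,4,16] → █
    (7,1)@(15, 3): e=[20,0,20] → ·  [on edge]
    (0,2)@(1, 5): e=[60,0,-20] → ·  [on edge]
    (2,2)@(5, 5): e=[60,-8,-12] → ·
    (3,2)@(7, 5): e=[60,-12,-8] → ·
    (4,2)@(9, 5): e=[60,-16,-4] → ·
    (5,2)@(11, 5): e=[60,-20,0] → ·  [on edge]
    (6,2)@(13, 5): e=[60,-24,4] → ·
    (8,3)@(17, 7): e=[100,-60,0] → ·  [on edge]
  covered (5 px):
    · · · · · · · · · · ·
    · · █ █ █ █ █ · · · ·
    · · · · · · · · · · ·
    · · · · · · · · · · ·

Z-buffer (winner per pixel, '.' = empty):
  . . . . . . 0 . . . .
  . . 2 2 2 2 2 0 . . .
  . . . . . . . . . . .
  . . . . . . . . . . .

Final: 2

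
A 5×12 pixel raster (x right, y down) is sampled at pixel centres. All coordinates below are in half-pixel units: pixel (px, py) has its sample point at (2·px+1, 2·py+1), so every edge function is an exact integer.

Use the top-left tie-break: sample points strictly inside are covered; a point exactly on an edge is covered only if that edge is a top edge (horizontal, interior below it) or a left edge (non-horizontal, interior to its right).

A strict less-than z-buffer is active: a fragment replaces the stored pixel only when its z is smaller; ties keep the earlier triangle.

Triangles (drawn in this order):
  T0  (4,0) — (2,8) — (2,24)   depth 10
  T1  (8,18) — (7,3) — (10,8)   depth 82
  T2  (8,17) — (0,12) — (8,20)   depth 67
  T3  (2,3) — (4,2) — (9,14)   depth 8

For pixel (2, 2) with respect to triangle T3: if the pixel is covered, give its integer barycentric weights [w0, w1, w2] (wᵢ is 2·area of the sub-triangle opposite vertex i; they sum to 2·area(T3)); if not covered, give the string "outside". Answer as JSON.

T0:
  2·area = 32  (B↔C swapped to make it positive)
  edge (4, 0)→(2, 24): d=(-2,24) right/bottom  bias=-1
  edge (2, 24)→(2, 8): d=(0,-16) top-left  bias=+0
  edge (2, 8)→(4, 0): d=(2,-8) top-left  bias=+0
    (1,2)@(3, 5): e=[14,16,2] → X
    (2,2)@(5, 5): e=[-34,48,18] → .
    (1,3)@(3, 7): e=[10,16,6] → X
    (2,3)@(5, 7): e=[-38,48,22] → .
    (1,4)@(3, 9): e=[6,16,10] → X
    (2,4)@(5, 9): e=[-42,48,26] → .
    (1,5)@(3, 11): e=[2,16,14] → X
    (2,5)@(5, 11): e=[-46,48,30] → .
    (1,6)@(3, 13): e=[-2,16,18] → .
  covered (4 px):
    . . . . .
    . . . . .
    . X . . .
    . X . . .
    . X . . .
    . X . . .
    . . . . .
    . . . . .
    . . . . .
    . . . . .
    . . . . .
    . . . . .
T1:
  2·area = 40
  edge (8, 18)→(7, 3): d=(-1,-15) top-left  bias=+0
  edge (7, 3)→(10, 8): d=(3,5) right/bottom  bias=-1
  edge (10, 8)→(8, 18): d=(-2,10) right/bottom  bias=-1
    (3,1)@(7, 3): e=[0,0,40] → .  [on edge]
    (4,3)@(9, 7): e=[26,2,12] → X
    (4,4)@(9, 9): e=[24,8,8] → X
    (4,5)@(9, 11): e=[22,14,4] → X
    (4,6)@(9, 13): e=[20,20,0] → .  [on edge]
    (3,11)@(7, 23): e=[-20,60,0] → .  [on edge]
  covered (3 px):
    . . . . .
    . . . . .
    . . . . .
    . . . . X
    . . . . X
    . . . . X
    . . . . .
    . . . . .
    . . . . .
    . . . . .
    . . . . .
    . . . . .
T2:
  2·area = 24  (B↔C swapped to make it positive)
  edge (8, 17)→(8, 20): d=(0,3) right/bottom  bias=-1
  edge (8, 20)→(0, 12): d=(-8,-8) top-left  bias=+0
  edge (0, 12)→(8, 17): d=(8,5) right/bottom  bias=-1
    (0,6)@(1, 13): e=[21,0,3] → X  [on edge]
    (1,6)@(3, 13): e=[15,16,-7] → .
    (0,7)@(1, 15): e=[21,-16,19] → .
    (1,7)@(3, 15): e=[15,0,9] → X  [on edge]
    (2,7)@(5, 15): e=[9,16,-1] → .
    (1,8)@(3, 17): e=[15,-16,25] → .
    (2,8)@(5, 17): e=[9,0,15] → X  [on edge]
    (3,8)@(7, 17): e=[3,16,5] → X
    (4,8)@(9, 17): e=[-3,32,-5] → .
    (2,9)@(5, 19): e=[9,-16,31] → .
    (3,9)@(7, 19): e=[3,0,21] → X  [on edge]
    (4,9)@(9, 19): e=[-3,16,11] → .
    (4,10)@(9, 21): e=[-3,0,27] → .  [on edge]
  covered (5 px):
    . . . . .
    . . . . .
    . . . . .
    . . . . .
    . . . . .
    . . . . .
    X . . . .
    . X . . .
    . . X X .
    . . . X .
    . . . . .
    . . . . .
T3:
  2·area = 29
  edge (2, 3)→(4, 2): d=(2,-1) top-left  bias=+0
  edge (4, 2)→(9, 14): d=(5,12) right/bottom  bias=-1
  edge (9, 14)→(2, 3): d=(-7,-11) top-left  bias=+0
    (1,1)@(3, 3): e=[1,17,11] → X
    (2,1)@(5, 3): e=[3,-7,33] → .
    (1,2)@(3, 5): e=[5,27,-3] → .
    (2,2)@(5, 5): e=[7,3,19] → X
    (3,2)@(7, 5): e=[9,-21,41] → .
    (2,3)@(5, 7): e=[11,13,5] → X
    (3,3)@(7, 7): e=[13,-11,27] → .
    (2,4)@(5, 9): e=[15,23,-9] → .
  covered (3 px):
    . . . . .
    . X . . .
    . . X . .
    . . X . .
    . . . . .
    . . . . .
    . . . . .
    . . . . .
    . . . . .
    . . . . .
    . . . . .
    . . . . .

Result: [3,19,7]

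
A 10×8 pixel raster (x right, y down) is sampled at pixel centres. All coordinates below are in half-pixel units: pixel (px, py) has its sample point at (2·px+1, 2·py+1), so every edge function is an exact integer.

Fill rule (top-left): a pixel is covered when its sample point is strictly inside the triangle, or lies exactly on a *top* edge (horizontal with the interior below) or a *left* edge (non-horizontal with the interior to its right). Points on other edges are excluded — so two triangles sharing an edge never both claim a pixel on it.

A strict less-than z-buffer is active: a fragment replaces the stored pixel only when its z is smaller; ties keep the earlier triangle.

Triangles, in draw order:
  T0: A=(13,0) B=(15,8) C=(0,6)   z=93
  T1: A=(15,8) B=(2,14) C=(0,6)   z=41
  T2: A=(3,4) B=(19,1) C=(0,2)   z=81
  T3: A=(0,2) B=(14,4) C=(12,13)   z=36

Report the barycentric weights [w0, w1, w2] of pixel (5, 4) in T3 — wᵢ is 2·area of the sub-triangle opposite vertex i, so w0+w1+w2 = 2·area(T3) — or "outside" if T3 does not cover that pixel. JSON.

T0:
  2·area = 116
  edge (13, 0)→(15, 8): d=(2,8) right/bottom  bias=-1
  edge (15, 8)→(0, 6): d=(-15,-2) top-left  bias=+0
  edge (0, 6)→(13, 0): d=(13,-6) top-left  bias=+0
    (5,0)@(11, 1): e=[18,97,1] → #
    (6,0)@(13, 1): e=[2,101,13] → #
    (7,0)@(15, 1): e=[-14,105,25] → ·
    (3,1)@(7, 3): e=[54,59,3] → #
    (4,1)@(9, 3): e=[38,63,15] → #
    (7,1)@(15, 3): e=[-10,75,51] → ·
    (1,2)@(3, 5): e=[90,21,5] → #
    (2,2)@(5, 5): e=[74,25,17] → #
    (7,2)@(15, 5): e=[-6,45,77] → ·
    (1,3)@(3, 7): e=[94,-9,31] → ·
    (2,3)@(5, 7): e=[78,-5,43] → ·
    (3,3)@(7, 7): e=[62,-1,55] → ·
  covered (15 px):
    · · · · · # # · · ·
    · · · # # # # · · ·
    · # # # # # # · · ·
    · · · · # # # · · ·
    · · · · · · · · · ·
    · · · · · · · · · ·
    · · · · · · · · · ·
    · · · · · · · · · ·
T1:
  2·area = 116
  edge (15, 8)→(2, 14): d=(-13,6) right/bottom  bias=-1
  edge (2, 14)→(0, 6): d=(-2,-8) top-left  bias=+0
  edge (0, 6)→(15, 8): d=(15,2) right/bottom  bias=-1
    (0,3)@(1, 7): e=[97,6,13] → #
    (1,3)@(3, 7): e=[85,22,9] → #
    (2,3)@(5, 7): e=[73,38,5] → #
    (3,3)@(7, 7): e=[61,54,1] → #
    (4,3)@(9, 7): e=[49,70,-3] → ·
    (0,4)@(1, 9): e=[71,2,43] → #
    (4,4)@(9, 9): e=[23,66,27] → #
    (5,4)@(11, 9): e=[11,82,23] → #
    (6,4)@(13, 9): e=[-1,98,19] → ·
    (0,5)@(1, 11): e=[45,-2,73] → ·
    (1,5)@(3, 11): e=[33,14,69] → #
    (4,5)@(9, 11): e=[-3,62,57] → ·
  covered (14 px):
    · · · · · · · · · ·
    · · · · · · · · · ·
    · · · · · · · · · ·
    # # # # · · · · · ·
    # # # # # # · · · ·
    · # # # · · · · · ·
    · # · · · · · · · ·
    · · · · · · · · · ·
T2:
  2·area = 41  (B↔C swapped to make it positive)
  edge (3, 4)→(0, 2): d=(-3,-2) top-left  bias=+0
  edge (0, 2)→(19, 1): d=(19,-1) top-left  bias=+0
  edge (19, 1)→(3, 4): d=(-16,3) right/bottom  bias=-1
    (9,0)@(19, 1): e=[41,0,0] → ·  [on edge]
    (1,1)@(3, 3): e=[3,22,16] → #
    (2,1)@(5, 3): e=[7,24,10] → #
    (3,1)@(7, 3): e=[11,26,4] → #
    (4,1)@(9, 3): e=[15,28,-2] → ·
    (1,2)@(3, 5): e=[-3,60,-16] → ·
    (2,2)@(5, 5): e=[1,62,-22] → ·
    (3,2)@(7, 5): e=[5,64,-28] → ·
  covered (3 px):
    · · · · · · · · · ·
    · # # # · · · · · ·
    · · · · · · · · · ·
    · · · · · · · · · ·
    · · · · · · · · · ·
    · · · · · · · · · ·
    · · · · · · · · · ·
    · · · · · · · · · ·
T3:
  2·area = 130
  edge (0, 2)→(14, 4): d=(14,2) right/bottom  bias=-1
  edge (14, 4)→(12, 13): d=(-2,9) right/bottom  bias=-1
  edge (12, 13)→(0, 2): d=(-12,-11) top-left  bias=+0
    (1,1)@(3, 3): e=[8,101,21] → #
    (2,1)@(5, 3): e=[4,83,43] → #
    (3,1)@(7, 3): e=[0,65,65] → ·  [on edge]
    (1,2)@(3, 5): e=[36,97,-3] → ·
    (2,2)@(5, 5): e=[32,79,19] → #
    (3,2)@(7, 5): e=[28,61,41] → #
    (4,2)@(9, 5): e=[24,43,63] → #
    (5,2)@(11, 5): e=[20,25,85] → #
    (6,2)@(13, 5): e=[16,7,107] → #
    (7,2)@(15, 5): e=[12,-11,129] → ·
    (2,3)@(5, 7): e=[60,75,-5] → ·
    (3,3)@(7, 7): e=[56,57,17] → #
  covered (14 px):
    · · · · · · · · · ·
    · # # · · · · · · ·
    · · # # # # # · · ·
    · · · # # # # · · ·
    · · · · # # · · · ·
    · · · · · # · · · ·
    · · · · · · · · · ·
    · · · · · · · · · ·

Final: [17,37,76]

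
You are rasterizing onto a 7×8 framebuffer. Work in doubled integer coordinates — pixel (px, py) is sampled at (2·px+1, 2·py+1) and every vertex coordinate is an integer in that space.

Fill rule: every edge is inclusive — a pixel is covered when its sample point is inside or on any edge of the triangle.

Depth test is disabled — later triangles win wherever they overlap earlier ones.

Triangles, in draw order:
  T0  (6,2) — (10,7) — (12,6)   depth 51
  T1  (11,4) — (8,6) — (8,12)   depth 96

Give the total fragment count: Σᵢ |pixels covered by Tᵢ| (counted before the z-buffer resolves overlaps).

T0:
  2·area = 14  (B↔C swapped to make it positive)
  edge (6, 2)→(12, 6): d=(6,4) inclusive
  edge (12, 6)→(10, 7): d=(-2,1) inclusive
  edge (10, 7)→(6, 2): d=(-4,-5) inclusive
    (3,1)@(7, 3): e=[2,11,1] → █
    (4,1)@(9, 3): e=[-6,9,11] → ·
    (3,2)@(7, 5): e=[14,7,-7] → ·
    (4,2)@(9, 5): e=[6,5,3] → █
    (5,2)@(11, 5): e=[-2,3,13] → ·
    (4,3)@(9, 7): e=[18,1,-5] → ·
  covered (2 px):
    · · · · · · ·
    · · · █ · · ·
    · · · · █ · ·
    · · · · · · ·
    · · · · · · ·
    · · · · · · ·
    · · · · · · ·
    · · · · · · ·
T1:
  2·area = 18  (B↔C swapped to make it positive)
  edge (11, 4)→(8, 12): d=(-3,8) inclusive
  edge (8, 12)→(8, 6): d=(0,-6) inclusive
  edge (8, 6)→(11, 4): d=(3,-2) inclusive
    (4,3)@(9, 7): e=[7,6,5] → █
    (5,3)@(11, 7): e=[-9,18,9] → ·
    (4,4)@(9, 9): e=[1,6,11] → █
    (5,4)@(11, 9): e=[-15,18,15] → ·
    (4,5)@(9, 11): e=[-5,6,17] → ·
  covered (2 px):
    · · · · · · ·
    · · · · · · ·
    · · · · · · ·
    · · · · █ · ·
    · · · · █ · ·
    · · · · · · ·
    · · · · · · ·
    · · · · · · ·

Final: 4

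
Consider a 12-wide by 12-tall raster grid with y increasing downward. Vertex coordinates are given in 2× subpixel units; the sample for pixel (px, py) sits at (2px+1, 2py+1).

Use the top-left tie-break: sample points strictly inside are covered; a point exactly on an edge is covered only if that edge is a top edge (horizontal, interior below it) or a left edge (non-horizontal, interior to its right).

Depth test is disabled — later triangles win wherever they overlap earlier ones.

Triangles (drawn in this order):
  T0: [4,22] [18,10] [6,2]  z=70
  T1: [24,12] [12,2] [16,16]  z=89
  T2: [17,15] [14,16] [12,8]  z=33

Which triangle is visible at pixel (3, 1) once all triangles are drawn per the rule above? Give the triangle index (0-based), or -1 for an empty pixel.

T0:
  2·area = 256  (B↔C swapped to make it positive)
  edge (4, 22)→(6, 2): d=(2,-20) top-left  bias=+0
  edge (6, 2)→(18, 10): d=(12,8) right/bottom  bias=-1
  edge (18, 10)→(4, 22): d=(-14,12) right/bottom  bias=-1
    (3,1)@(7, 3): e=[22,4,230] → X
    (4,1)@(9, 3): e=[62,-12,206] → .
    (3,2)@(7, 5): e=[26,28,202] → X
    (4,2)@(9, 5): e=[66,12,178] → X
    (5,2)@(11, 5): e=[106,-4,154] → .
    (3,3)@(7, 7): e=[30,52,174] → X
    (5,3)@(11, 7): e=[110,20,126] → X
    (6,3)@(13, 7): e=[150,4,102] → X
    (7,3)@(15, 7): e=[190,-12,78] → .
    (3,4)@(7, 9): e=[34,76,146] → X
    (7,4)@(15, 9): e=[194,12,50] → X
    (8,4)@(17, 9): e=[234,-4,26] → .
  covered (32 px):
    . . . . . . . . . . . .
    . . . X . . . . . . . .
    . . . X X . . . . . . .
    . . . X X X X . . . . .
    . . . X X X X X . . . .
    . . . X X X X X . . . .
    . . X X X X X . . . . .
    . . X X X X . . . . . .
    . . X X X . . . . . . .
    . . X X . . . . . . . .
    . . X . . . . . . . . .
    . . . . . . . . . . . .
T1:
  2·area = 128  (B↔C swapped to make it positive)
  edge (24, 12)→(16, 16): d=(-8,4) right/bottom  bias=-1
  edge (16, 16)→(12, 2): d=(-4,-14) top-left  bias=+0
  edge (12, 2)→(24, 12): d=(12,10) right/bottom  bias=-1
    (6,1)@(13, 3): e=[116,10,2] → X
    (7,1)@(15, 3): e=[108,38,-18] → .
    (6,2)@(13, 5): e=[100,2,26] → X
    (7,2)@(15, 5): e=[92,30,6] → X
    (8,2)@(17, 5): e=[84,58,-14] → .
    (6,3)@(13, 7): e=[84,-6,50] → .
    (7,3)@(15, 7): e=[76,22,30] → X
    (8,3)@(17, 7): e=[68,50,10] → X
    (9,3)@(19, 7): e=[60,78,-10] → .
    (7,4)@(15, 9): e=[60,14,54] → X
    (9,4)@(19, 9): e=[44,70,14] → X
    (10,4)@(21, 9): e=[36,98,-6] → .
  covered (16 px):
    . . . . . . . . . . . .
    . . . . . . X . . . . .
    . . . . . . X X . . . .
    . . . . . . . X X . . .
    . . . . . . . X X X . .
    . . . . . . . X X X X .
    . . . . . . . . X X X .
    . . . . . . . . X . . .
    . . . . . . . . . . . .
    . . . . . . . . . . . .
    . . . . . . . . . . . .
    . . . . . . . . . . . .
T2:
  2·area = 26
  edge (17, 15)→(14, 16): d=(-3,1) right/bottom  bias=-1
  edge (14, 16)→(12, 8): d=(-2,-8) top-left  bias=+0
  edge (12, 8)→(17, 15): d=(5,7) right/bottom  bias=-1
    (3,0)@(7, 1): e=[52,-26,0] → .  [on edge]
    (6,5)@(13, 11): e=[16,2,8] → X
    (7,5)@(15, 11): e=[14,18,-6] → .
    (6,6)@(13, 13): e=[10,-2,18] → .
    (7,6)@(15, 13): e=[8,14,4] → X
    (8,6)@(17, 13): e=[6,30,-10] → .
    (11,6)@(23, 13): e=[0,78,-52] → .  [on edge]
    (7,7)@(15, 15): e=[2,10,14] → X
    (8,7)@(17, 15): e=[0,26,0] → .  [on edge]
    (5,8)@(11, 17): e=[0,-26,52] → .  [on edge]
    (7,8)@(15, 17): e=[-4,6,24] → .
    (2,9)@(5, 19): e=[0,-78,104] → .  [on edge]
  covered (3 px):
    . . . . . . . . . . . .
    . . . . . . . . . . . .
    . . . . . . . . . . . .
    . . . . . . . . . . . .
    . . . . . . . . . . . .
    . . . . . . X . . . . .
    . . . . . . . X . . . .
    . . . . . . . X . . . .
    . . . . . . . . . . . .
    . . . . . . . . . . . .
    . . . . . . . . . . . .
    . . . . . . . . . . . .

Z-buffer (winner per pixel, '.' = empty):
  . . . . . . . . . . . .
  . . . 0 . . 1 . . . . .
  . . . 0 0 . 1 1 . . . .
  . . . 0 0 0 0 1 1 . . .
  . . . 0 0 0 0 1 1 1 . .
  . . . 0 0 0 2 1 1 1 1 .
  . . 0 0 0 0 0 2 1 1 1 .
  . . 0 0 0 0 . 2 1 . . .
  . . 0 0 0 . . . . . . .
  . . 0 0 . . . . . . . .
  . . 0 . . . . . . . . .
  . . . . . . . . . . . .

Final: 0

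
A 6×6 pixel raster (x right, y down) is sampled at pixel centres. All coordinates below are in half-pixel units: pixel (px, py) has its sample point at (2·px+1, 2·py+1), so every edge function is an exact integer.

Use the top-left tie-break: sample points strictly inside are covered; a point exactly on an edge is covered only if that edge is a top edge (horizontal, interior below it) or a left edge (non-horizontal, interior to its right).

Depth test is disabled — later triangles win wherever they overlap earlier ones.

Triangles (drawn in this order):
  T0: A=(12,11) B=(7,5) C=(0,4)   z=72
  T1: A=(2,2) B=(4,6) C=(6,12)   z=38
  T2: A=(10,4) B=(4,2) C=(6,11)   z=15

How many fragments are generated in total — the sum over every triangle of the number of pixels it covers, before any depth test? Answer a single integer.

T0:
  2·area = 37  (B↔C swapped to make it positive)
  edge (12, 11)→(0, 4): d=(-12,-7) top-left  bias=+0
  edge (0, 4)→(7, 5): d=(7,1) right/bottom  bias=-1
  edge (7, 5)→(12, 11): d=(5,6) right/bottom  bias=-1
    (1,2)@(3, 5): e=[9,4,24] → X
    (2,2)@(5, 5): e=[23,2,12] → X
    (3,2)@(7, 5): e=[37,0,0] → .  [on edge]
    (1,3)@(3, 7): e=[-15,18,34] → .
    (2,3)@(5, 7): e=[-1,16,22] → .
    (3,3)@(7, 7): e=[13,14,10] → X
    (4,3)@(9, 7): e=[27,12,-2] → .
    (3,4)@(7, 9): e=[-11,28,20] → .
    (4,4)@(9, 9): e=[3,26,8] → X
    (5,4)@(11, 9): e=[17,24,-4] → .
    (4,5)@(9, 11): e=[-21,40,18] → .
  covered (4 px):
    . . . . . .
    . . . . . .
    . X X . . .
    . . . X . .
    . . . . X .
    . . . . . .
T1:
  2·area = 4
  edge (2, 2)→(4, 6): d=(2,4) right/bottom  bias=-1
  edge (4, 6)→(6, 12): d=(2,6) right/bottom  bias=-1
  edge (6, 12)→(2, 2): d=(-4,-10) top-left  bias=+0
    (1,1)@(3, 3): e=[-2,0,6] → .  [on edge]
    (2,4)@(5, 9): e=[2,0,2] → .  [on edge]
  covered (0 px):
    . . . . . .
    . . . . . .
    . . . . . .
    . . . . . .
    . . . . . .
    . . . . . .
T2:
  2·area = 50  (B↔C swapped to make it positive)
  edge (10, 4)→(6, 11): d=(-4,7) right/bottom  bias=-1
  edge (6, 11)→(4, 2): d=(-2,-9) top-left  bias=+0
  edge (4, 2)→(10, 4): d=(6,2) right/bottom  bias=-1
    (0,0)@(1, 1): e=[75,-25,0] → .  [on edge]
    (2,1)@(5, 3): e=[39,7,4] → X
    (3,1)@(7, 3): e=[25,25,0] → .  [on edge]
    (2,2)@(5, 5): e=[31,3,16] → X
    (3,2)@(7, 5): e=[17,21,12] → X
    (4,2)@(9, 5): e=[3,39,8] → X
    (5,2)@(11, 5): e=[-11,57,4] → .
    (2,3)@(5, 7): e=[23,-1,28] → .
    (3,3)@(7, 7): e=[9,17,24] → X
    (4,3)@(9, 7): e=[-5,35,20] → .
    (3,4)@(7, 9): e=[1,13,36] → X
    (4,4)@(9, 9): e=[-13,31,32] → .
  covered (6 px):
    . . . . . .
    . . X . . .
    . . X X X .
    . . . X . .
    . . . X . .
    . . . . . .

Answer: 10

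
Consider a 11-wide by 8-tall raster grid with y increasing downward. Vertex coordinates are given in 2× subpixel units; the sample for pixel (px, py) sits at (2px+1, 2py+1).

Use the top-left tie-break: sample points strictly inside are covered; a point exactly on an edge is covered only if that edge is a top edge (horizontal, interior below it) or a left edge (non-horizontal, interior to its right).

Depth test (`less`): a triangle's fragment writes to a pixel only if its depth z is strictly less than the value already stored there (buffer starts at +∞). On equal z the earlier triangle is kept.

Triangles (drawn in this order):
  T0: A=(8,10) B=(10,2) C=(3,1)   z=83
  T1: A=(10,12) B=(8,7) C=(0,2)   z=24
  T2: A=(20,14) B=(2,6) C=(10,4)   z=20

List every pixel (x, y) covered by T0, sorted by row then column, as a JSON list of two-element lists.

T0:
  2·area = 58  (B↔C swapped to make it positive)
  edge (8, 10)→(3, 1): d=(-5,-9) top-left  bias=+0
  edge (3, 1)→(10, 2): d=(7,1) right/bottom  bias=-1
  edge (10, 2)→(8, 10): d=(-2,8) right/bottom  bias=-1
    (1,0)@(3, 1): e=[0,0,58] → ·  [on edge]
    (2,1)@(5, 3): e=[8,12,38] → #
    (3,1)@(7, 3): e=[26,10,22] → #
    (4,1)@(9, 3): e=[44,8,6] → #
    (5,1)@(11, 3): e=[62,6,-10] → ·
    (8,1)@(17, 3): e=[116,0,-58] → ·  [on edge]
    (2,2)@(5, 5): e=[-2,26,34] → ·
    (3,2)@(7, 5): e=[16,24,18] → #
    (5,2)@(11, 5): e=[52,20,-14] → ·
    (3,3)@(7, 7): e=[6,38,14] → #
    (4,3)@(9, 7): e=[24,36,-2] → ·
    (3,4)@(7, 9): e=[-4,52,10] → ·
  covered (6 px):
    · · · · · · · · · · ·
    · · # # # · · · · · ·
    · · · # # · · · · · ·
    · · · # · · · · · · ·
    · · · · · · · · · · ·
    · · · · · · · · · · ·
    · · · · · · · · · · ·
    · · · · · · · · · · ·
T1:
  2·area = 30  (B↔C swapped to make it positive)
  edge (10, 12)→(0, 2): d=(-10,-10) top-left  bias=+0
  edge (0, 2)→(8, 7): d=(8,5) right/bottom  bias=-1
  edge (8, 7)→(10, 12): d=(2,5) right/bottom  bias=-1
    (0,1)@(1, 3): e=[0,3,27] → #  [on edge]
    (1,1)@(3, 3): e=[20,-7,17] → ·
    (0,2)@(1, 5): e=[-20,19,31] → ·
    (1,2)@(3, 5): e=[0,9,21] → #  [on edge]
    (2,2)@(5, 5): e=[20,-1,11] → ·
    (1,3)@(3, 7): e=[-20,25,25] → ·
    (2,3)@(5, 7): e=[0,15,15] → #  [on edge]
    (3,3)@(7, 7): e=[20,5,5] → #
    (4,3)@(9, 7): e=[40,-5,-5] → ·
    (2,4)@(5, 9): e=[-20,31,19] → ·
    (3,4)@(7, 9): e=[0,21,9] → #  [on edge]
    (4,4)@(9, 9): e=[20,11,-1] → ·
    (4,5)@(9, 11): e=[0,27,3] → #  [on edge]
    (5,6)@(11, 13): e=[0,33,-3] → ·  [on edge]
    (6,7)@(13, 15): e=[0,39,-9] → ·  [on edge]
  covered (6 px):
    · · · · · · · · · · ·
    # · · · · · · · · · ·
    · # · · · · · · · · ·
    · · # # · · · · · · ·
    · · · # · · · · · · ·
    · · · · # · · · · · ·
    · · · · · · · · · · ·
    · · · · · · · · · · ·
T2:
  2·area = 100
  edge (20, 14)→(2, 6): d=(-18,-8) top-left  bias=+0
  edge (2, 6)→(10, 4): d=(8,-2) top-left  bias=+0
  edge (10, 4)→(20, 14): d=(10,10) right/bottom  bias=-1
    (3,0)@(7, 1): e=[130,-30,0] → ·  [on edge]
    (4,1)@(9, 3): e=[110,-10,0] → ·  [on edge]
    (3,2)@(7, 5): e=[58,2,40] → #
    (4,2)@(9, 5): e=[74,6,20] → #
    (5,2)@(11, 5): e=[90,10,0] → ·  [on edge]
    (2,3)@(5, 7): e=[6,14,80] → #
    (5,3)@(11, 7): e=[54,26,20] → #
    (6,3)@(13, 7): e=[70,30,0] → ·  [on edge]
    (2,4)@(5, 9): e=[-30,30,100] → ·
    (3,4)@(7, 9): e=[-14,34,80] → ·
    (4,4)@(9, 9): e=[2,38,60] → #
    (6,4)@(13, 9): e=[34,46,20] → #
    (7,4)@(15, 9): e=[50,50,0] → ·  [on edge]
    (8,5)@(17, 11): e=[30,70,0] → ·  [on edge]
    (9,6)@(19, 13): e=[10,90,0] → ·  [on edge]
    (10,7)@(21, 15): e=[-10,110,0] → ·  [on edge]
  covered (10 px):
    · · · · · · · · · · ·
    · · · · · · · · · · ·
    · · · # # · · · · · ·
    · · # # # # · · · · ·
    · · · · # # # · · · ·
    · · · · · · · # · · ·
    · · · · · · · · · · ·
    · · · · · · · · · · ·

Result: [[2,1],[3,1],[4,1],[3,2],[4,2],[3,3]]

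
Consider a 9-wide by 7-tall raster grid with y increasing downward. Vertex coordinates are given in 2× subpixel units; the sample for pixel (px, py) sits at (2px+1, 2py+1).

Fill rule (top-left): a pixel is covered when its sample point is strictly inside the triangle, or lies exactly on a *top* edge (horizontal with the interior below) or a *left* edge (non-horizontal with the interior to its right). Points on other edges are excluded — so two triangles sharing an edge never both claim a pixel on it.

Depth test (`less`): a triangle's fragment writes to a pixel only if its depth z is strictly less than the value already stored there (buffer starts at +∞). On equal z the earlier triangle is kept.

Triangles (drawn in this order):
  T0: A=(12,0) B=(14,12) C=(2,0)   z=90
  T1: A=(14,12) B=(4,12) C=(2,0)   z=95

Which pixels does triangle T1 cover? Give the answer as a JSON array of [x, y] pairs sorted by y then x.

T0:
  2·area = 120
  edge (12, 0)→(14, 12): d=(2,12) right/bottom  bias=-1
  edge (14, 12)→(2, 0): d=(-12,-12) top-left  bias=+0
  edge (2, 0)→(12, 0): d=(10,0) top-left  bias=+0
    (1,0)@(3, 1): e=[110,0,10] → X  [on edge]
    (2,0)@(5, 1): e=[86,24,10] → X
    (3,0)@(7, 1): e=[62,48,10] → X
    (4,0)@(9, 1): e=[38,72,10] → X
    (5,0)@(11, 1): e=[14,96,10] → X
    (6,0)@(13, 1): e=[-10,120,10] → .
    (1,1)@(3, 3): e=[114,-24,30] → .
    (2,1)@(5, 3): e=[90,0,30] → X  [on edge]
    (6,1)@(13, 3): e=[-6,96,30] → .
    (2,2)@(5, 5): e=[94,-24,50] → .
    (3,2)@(7, 5): e=[70,0,50] → X  [on edge]
    (6,2)@(13, 5): e=[-2,72,50] → .
    (4,3)@(9, 7): e=[50,0,70] → X  [on edge]
    (5,4)@(11, 9): e=[30,0,90] → X  [on edge]
    (6,5)@(13, 11): e=[10,0,110] → X  [on edge]
    (7,6)@(15, 13): e=[-10,0,130] → .  [on edge]
  covered (18 px):
    . X X X X X . . .
    . . X X X X . . .
    . . . X X X . . .
    . . . . X X X . .
    . . . . . X X . .
    . . . . . . X . .
    . . . . . . . . .
T1:
  2·area = 120
  edge (14, 12)→(4, 12): d=(-10,0) right/bottom  bias=-1
  edge (4, 12)→(2, 0): d=(-2,-12) top-left  bias=+0
  edge (2, 0)→(14, 12): d=(12,12) right/bottom  bias=-1
    (1,0)@(3, 1): e=[110,10,0] → .  [on edge]
    (1,1)@(3, 3): e=[90,6,24] → X
    (2,1)@(5, 3): e=[90,30,0] → .  [on edge]
    (1,2)@(3, 5): e=[70,2,48] → X
    (2,2)@(5, 5): e=[70,26,24] → X
    (3,2)@(7, 5): e=[70,50,0] → .  [on edge]
    (1,3)@(3, 7): e=[50,-2,72] → .
    (2,3)@(5, 7): e=[50,22,48] → X
    (3,3)@(7, 7): e=[50,46,24] → X
    (4,3)@(9, 7): e=[50,70,0] → .  [on edge]
    (2,4)@(5, 9): e=[30,18,72] → X
    (4,4)@(9, 9): e=[30,66,24] → X
    (5,4)@(11, 9): e=[30,90,0] → .  [on edge]
    (6,5)@(13, 11): e=[10,110,0] → .  [on edge]
    (7,6)@(15, 13): e=[-10,130,0] → .  [on edge]
  covered (12 px):
    . . . . . . . . .
    . X . . . . . . .
    . X X . . . . . .
    . . X X . . . . .
    . . X X X . . . .
    . . X X X X . . .
    . . . . . . . . .

Result: [[1,1],[1,2],[2,2],[2,3],[3,3],[2,4],[3,4],[4,4],[2,5],[3,5],[4,5],[5,5]]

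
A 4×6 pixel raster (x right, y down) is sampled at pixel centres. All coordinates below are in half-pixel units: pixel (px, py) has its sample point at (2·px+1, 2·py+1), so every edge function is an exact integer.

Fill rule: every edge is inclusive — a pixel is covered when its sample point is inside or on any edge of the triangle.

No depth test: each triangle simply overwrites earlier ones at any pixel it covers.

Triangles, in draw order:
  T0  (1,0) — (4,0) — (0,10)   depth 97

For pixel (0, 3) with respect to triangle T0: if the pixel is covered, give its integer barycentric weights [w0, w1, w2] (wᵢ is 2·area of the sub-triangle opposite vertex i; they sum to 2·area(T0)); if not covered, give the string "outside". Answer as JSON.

T0:
  2·area = 30
  edge (1, 0)→(4, 0): d=(3,0) inclusive
  edge (4, 0)→(0, 10): d=(-4,10) inclusive
  edge (0, 10)→(1, 0): d=(1,-10) inclusive
    (0,0)@(1, 1): e=[3,26,1] → #
    (1,0)@(3, 1): e=[3,6,21] → #
    (2,0)@(5, 1): e=[3,-14,41] → ·
    (0,1)@(1, 3): e=[9,18,3] → #
    (1,1)@(3, 3): e=[9,-2,23] → ·
    (0,2)@(1, 5): e=[15,10,5] → #
    (1,2)@(3, 5): e=[15,-10,25] → ·
    (0,3)@(1, 7): e=[21,2,7] → #
    (1,3)@(3, 7): e=[21,-18,27] → ·
    (0,4)@(1, 9): e=[27,-6,9] → ·
  covered (5 px):
    # # · ·
    # · · ·
    # · · ·
    # · · ·
    · · · ·
    · · · ·

Answer: [2,7,21]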